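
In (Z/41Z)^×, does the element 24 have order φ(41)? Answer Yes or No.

φ(41) = 41 − 1 = 40 = 2^3 · 5.
It suffices to check that the order of 24 is not a proper divisor of 40: compute 24^(40/q) for q ∈ {2, 5}.
24^20 ≡ 40 (mod 41)  [q = 2: ≢ 1 ✓]
24^8 ≡ 16 (mod 41)  [q = 5: ≢ 1 ✓]
All checks pass, so 24 has order 40 and is a primitive root modulo 41.

Yes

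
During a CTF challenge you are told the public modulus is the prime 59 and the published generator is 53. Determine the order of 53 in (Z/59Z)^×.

Since 53 ∈ (Z/59Z)^×, its order divides φ(59) = 59 − 1 = 58 = 2 · 29.
Divisors of 58: 1, 2, 29, 58.
Evaluate successive powers at the divisors of 58:
53^1 ≡ 53 (mod 59)
53^2 ≡ 36 (mod 59)
53^29 ≡ 1 (mod 59) ✓
Therefore the multiplicative order of 53 modulo 59 is 29.

29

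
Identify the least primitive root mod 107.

φ(107) = 107 − 1 = 106 = 2 · 53.
Test candidates g = 2, 3, … against the prime factors q ∈ {2, 53} of φ(107): g is a generator iff g^(106/q) ≢ 1 for every such q.
g = 2: 2^53 ≡ 106; 2^2 ≡ 4 — none is 1, so 2 is a primitive root.
So 2 is the smallest generator of (Z/107Z)^×.

2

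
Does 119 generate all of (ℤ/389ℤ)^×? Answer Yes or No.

No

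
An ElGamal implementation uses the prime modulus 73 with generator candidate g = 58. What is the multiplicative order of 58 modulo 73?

ord(58) | φ(73) = 73 − 1 = 72 = 2^3 · 3^2.
Divisors of 72: 1, 2, 3, 4, 6, 8, 9, 12, 18, 24, 36, 72.
Evaluate successive powers at the divisors of 72:
58^1 ≡ 58 (mod 73)
58^2 ≡ 6 (mod 73)
58^3 ≡ 56 (mod 73)
58^4 ≡ 36 (mod 73)
58^6 ≡ 70 (mod 73)
58^8 ≡ 55 (mod 73)
58^9 ≡ 51 (mod 73)
58^12 ≡ 9 (mod 73)
58^18 ≡ 46 (mod 73)
58^24 ≡ 8 (mod 73)
58^36 ≡ 72 (mod 73)
58^72 ≡ 1 (mod 73) ✓
Hence ord(58) = 72.

72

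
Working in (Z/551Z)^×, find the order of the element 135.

ord(135) | φ(551) = φ(19·29) = (19−1)·(29−1) = 18·28 = 504 = 2^3 · 3^2 · 7.
Divisors of 504: 1, 2, 3, 4, 6, 7, 8, 9, 12, 14, 18, 21, 24, 28, 36, 42, 56, 63, 72, 84, 126, 168, 252, 504.
Evaluate successive powers at the divisors of 504:
135^1 ≡ 135 (mod 551)
135^2 ≡ 42 (mod 551)
135^3 ≡ 160 (mod 551)
135^4 ≡ 111 (mod 551)
135^6 ≡ 254 (mod 551)
135^7 ≡ 128 (mod 551)
135^8 ≡ 199 (mod 551)
135^9 ≡ 417 (mod 551)
135^12 ≡ 49 (mod 551)
135^14 ≡ 405 (mod 551)
135^18 ≡ 324 (mod 551)
135^21 ≡ 46 (mod 551)
135^24 ≡ 197 (mod 551)
135^28 ≡ 378 (mod 551)
135^36 ≡ 286 (mod 551)
135^42 ≡ 463 (mod 551)
135^56 ≡ 175 (mod 551)
135^63 ≡ 360 (mod 551)
135^72 ≡ 248 (mod 551)
135^84 ≡ 30 (mod 551)
135^126 ≡ 115 (mod 551)
135^168 ≡ 349 (mod 551)
135^252 ≡ 1 (mod 551) ✓
Therefore the multiplicative order of 135 modulo 551 is 252.

252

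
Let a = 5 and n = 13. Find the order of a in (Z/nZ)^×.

4

By Lagrange's theorem, ord_13(5) divides φ(13) = 13 − 1 = 12 = 2^2 · 3.
Divisors of 12: 1, 2, 3, 4, 6, 12.
Compute 5^d (mod 13) for the divisors d until we hit 1:
5^1 ≡ 5 (mod 13)
5^2 ≡ 12 (mod 13)
5^3 ≡ 8 (mod 13)
5^4 ≡ 1 (mod 13) ✓
Therefore the multiplicative order of 5 modulo 13 is 4.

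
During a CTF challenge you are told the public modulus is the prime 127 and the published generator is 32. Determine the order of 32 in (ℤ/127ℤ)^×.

7

The order of 32 must divide φ(127) = 127 − 1 = 126 = 2 · 3^2 · 7.
Divisors of 126: 1, 2, 3, 6, 7, 9, 14, 18, 21, 42, 63, 126.
Compute 32^d (mod 127) for the divisors d until we hit 1:
32^1 ≡ 32 (mod 127)
32^2 ≡ 8 (mod 127)
32^3 ≡ 2 (mod 127)
32^6 ≡ 4 (mod 127)
32^7 ≡ 1 (mod 127) ✓
So ord_127(32) = 7.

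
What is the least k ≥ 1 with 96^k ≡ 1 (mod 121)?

The order of 96 must divide φ(121) = φ(11^2) = 11·(11−1) = 110 = 2 · 5 · 11.
Divisors of 110: 1, 2, 5, 10, 11, 22, 55, 110.
Test each divisor d:
96^1 ≡ 96 (mod 121)
96^2 ≡ 20 (mod 121)
96^5 ≡ 43 (mod 121)
96^10 ≡ 34 (mod 121)
96^11 ≡ 118 (mod 121)
96^22 ≡ 9 (mod 121)
96^55 ≡ 120 (mod 121)
96^110 ≡ 1 (mod 121) ✓
The smallest such exponent is 110, so the order of 96 is 110.

110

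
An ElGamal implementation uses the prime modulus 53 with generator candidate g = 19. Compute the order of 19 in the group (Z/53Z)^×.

The order of 19 must divide φ(53) = 53 − 1 = 52 = 2^2 · 13.
Divisors of 52: 1, 2, 4, 13, 26, 52.
Compute 19^d (mod 53) for the divisors d until we hit 1:
19^1 ≡ 19 (mod 53)
19^2 ≡ 43 (mod 53)
19^4 ≡ 47 (mod 53)
19^13 ≡ 30 (mod 53)
19^26 ≡ 52 (mod 53)
19^52 ≡ 1 (mod 53) ✓
Therefore the multiplicative order of 19 modulo 53 is 52.

52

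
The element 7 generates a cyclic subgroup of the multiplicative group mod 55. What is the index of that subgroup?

2

Since 7 ∈ (Z/55Z)^×, its order divides φ(55) = φ(5·11) = (5−1)·(11−1) = 4·10 = 40 = 2^3 · 5.
Divisors of 40: 1, 2, 4, 5, 8, 10, 20, 40.
Check 7^d mod 55 for each divisor in increasing order:
7^1 ≡ 7
7^2 ≡ 49
7^4 ≡ 36
7^5 ≡ 32
7^8 ≡ 31
7^10 ≡ 34
7^20 ≡ 1
The order of 7 is 20, so the subgroup it generates has 20 elements.
[(Z/55Z)^× : ⟨7⟩] = 40/20 = 2.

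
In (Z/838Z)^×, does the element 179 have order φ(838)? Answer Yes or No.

Yes

φ(838) = φ(2)·φ(419) = 1·418 = 418 = 2 · 11 · 19.
It suffices to check that the order of 179 is not a proper divisor of 418: compute 179^(418/q) for q ∈ {2, 11, 19}.
179^209 ≡ 837 (mod 838)  [q = 2: ≢ 1 ✓]
179^38 ≡ 521 (mod 838)  [q = 11: ≢ 1 ✓]
179^22 ≡ 667 (mod 838)  [q = 19: ≢ 1 ✓]
Every test exponent gives a nontrivial residue, hence 179 generates the full group.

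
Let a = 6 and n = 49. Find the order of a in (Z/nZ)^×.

14

ord(6) | φ(49) = φ(7^2) = 7·(7−1) = 42 = 2 · 3 · 7.
Divisors of 42: 1, 2, 3, 6, 7, 14, 21, 42.
Test each divisor d:
6^1 ≡ 6
6^2 ≡ 36
6^3 ≡ 20
6^6 ≡ 8
6^7 ≡ 48
6^14 ≡ 1
The smallest such exponent is 14, so the order of 6 is 14.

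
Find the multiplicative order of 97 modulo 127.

ord(97) | φ(127) = 127 − 1 = 126 = 2 · 3^2 · 7.
Divisors of 126: 1, 2, 3, 6, 7, 9, 14, 18, 21, 42, 63, 126.
Compute 97^d (mod 127) for the divisors d until we hit 1:
97^1 ≡ 97 (mod 127)
97^2 ≡ 11 (mod 127)
97^3 ≡ 51 (mod 127)
97^6 ≡ 61 (mod 127)
97^7 ≡ 75 (mod 127)
97^9 ≡ 63 (mod 127)
97^14 ≡ 37 (mod 127)
97^18 ≡ 32 (mod 127)
97^21 ≡ 108 (mod 127)
97^42 ≡ 107 (mod 127)
97^63 ≡ 126 (mod 127)
97^126 ≡ 1 (mod 127) ✓
Hence ord(97) = 126.

126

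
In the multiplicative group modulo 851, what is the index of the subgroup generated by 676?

24

ord(676) | φ(851) = φ(23·37) = (23−1)·(37−1) = 22·36 = 792 = 2^3 · 3^2 · 11.
Divisors of 792: 1, 2, 3, 4, 6, 8, 9, 11, 12, 18, 22, 24, 33, 36, 44, 66, 72, 88, 99, 132, 198, 264, 396, 792.
Compute 676^d (mod 851) for the divisors d until we hit 1:
676^1 ≡ 676
676^2 ≡ 840
676^3 ≡ 223
676^4 ≡ 121
676^6 ≡ 371
676^8 ≡ 174
676^9 ≡ 186
676^11 ≡ 507
676^12 ≡ 630
676^18 ≡ 556
676^22 ≡ 47
676^24 ≡ 334
676^33 ≡ 1
So ord_851(676) = 33, hence |⟨676⟩| = 33.
Index = |(Z/851Z)^×| / |⟨676⟩| = 792 / 33 = 24.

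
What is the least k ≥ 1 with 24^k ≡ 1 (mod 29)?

7

By Lagrange's theorem, ord_29(24) divides φ(29) = 29 − 1 = 28 = 2^2 · 7.
Divisors of 28: 1, 2, 4, 7, 14, 28.
Compute 24^d (mod 29) for the divisors d until we hit 1:
24^1 ≡ 24 (mod 29)
24^2 ≡ 25 (mod 29)
24^4 ≡ 16 (mod 29)
24^7 ≡ 1 (mod 29) ✓
The smallest such exponent is 7, so the order of 24 is 7.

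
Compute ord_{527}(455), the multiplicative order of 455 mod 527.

60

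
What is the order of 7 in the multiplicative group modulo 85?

By Lagrange's theorem, ord_85(7) divides φ(85) = φ(5·17) = (5−1)·(17−1) = 4·16 = 64 = 2^6.
Divisors of 64: 1, 2, 4, 8, 16, 32, 64.
Evaluate successive powers at the divisors of 64:
7^1 ≡ 7
7^2 ≡ 49
7^4 ≡ 21
7^8 ≡ 16
7^16 ≡ 1
Therefore the multiplicative order of 7 modulo 85 is 16.

16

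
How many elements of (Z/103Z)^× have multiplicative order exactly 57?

0

φ(103) = 103 − 1 = 102 = 2 · 3 · 17.
(Z/103Z)^× is cyclic (|G| = 102); a cyclic group of order m has exactly φ(d) elements of each order d | m, and none otherwise.
Since 57 ∤ 102, the count is 0.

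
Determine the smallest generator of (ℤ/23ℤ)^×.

φ(23) = 23 − 1 = 22 = 2 · 11.
Test candidates g = 2, 3, … against the prime factors q ∈ {2, 11} of φ(23): g is a generator iff g^(22/q) ≢ 1 for every such q.
g = 2: 2^11 ≡ 1 — hits 1, so not a primitive root.
g = 3: 3^11 ≡ 1 — hits 1, so not a primitive root.
g = 4: 4^11 ≡ 1 — hits 1, so not a primitive root.
g = 5: 5^11 ≡ 22; 5^2 ≡ 2 — none is 1, so 5 is a primitive root.
Hence the least primitive root of 23 is 5.

5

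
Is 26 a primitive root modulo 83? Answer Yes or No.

No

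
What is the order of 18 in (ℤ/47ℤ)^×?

23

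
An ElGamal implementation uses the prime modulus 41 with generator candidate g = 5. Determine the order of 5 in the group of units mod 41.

Since 5 ∈ (Z/41Z)^×, its order divides φ(41) = 41 − 1 = 40 = 2^3 · 5.
Divisors of 40: 1, 2, 4, 5, 8, 10, 20, 40.
Compute 5^d (mod 41) for the divisors d until we hit 1:
5^1 ≡ 5 (mod 41)
5^2 ≡ 25 (mod 41)
5^4 ≡ 10 (mod 41)
5^5 ≡ 9 (mod 41)
5^8 ≡ 18 (mod 41)
5^10 ≡ 40 (mod 41)
5^20 ≡ 1 (mod 41) ✓
Hence ord(5) = 20.

20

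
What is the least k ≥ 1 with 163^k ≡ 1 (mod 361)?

57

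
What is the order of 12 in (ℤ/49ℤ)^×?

42

The order of 12 must divide φ(49) = φ(7^2) = 7·(7−1) = 42 = 2 · 3 · 7.
Divisors of 42: 1, 2, 3, 6, 7, 14, 21, 42.
Compute 12^d (mod 49) for the divisors d until we hit 1:
12^1 ≡ 12
12^2 ≡ 46
12^3 ≡ 13
12^6 ≡ 22
12^7 ≡ 19
12^14 ≡ 18
12^21 ≡ 48
12^42 ≡ 1
The smallest such exponent is 42, so the order of 12 is 42.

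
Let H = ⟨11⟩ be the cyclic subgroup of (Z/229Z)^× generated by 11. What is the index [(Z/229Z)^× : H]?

6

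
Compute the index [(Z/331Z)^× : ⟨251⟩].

ord(251) | φ(331) = 331 − 1 = 330 = 2 · 3 · 5 · 11.
Divisors of 330: 1, 2, 3, 5, 6, 10, 11, 15, 22, 30, 33, 55, 66, 110, 165, 330.
Evaluate successive powers at the divisors of 330:
251^1 ≡ 251 (mod 331)
251^2 ≡ 111 (mod 331)
251^3 ≡ 57 (mod 331)
251^5 ≡ 38 (mod 331)
251^6 ≡ 270 (mod 331)
251^10 ≡ 120 (mod 331)
251^11 ≡ 330 (mod 331)
251^15 ≡ 257 (mod 331)
251^22 ≡ 1 (mod 331) ✓
So ord_331(251) = 22, hence |⟨251⟩| = 22.
The index is φ(331) / ord(251) = 330 / 22 = 15.

15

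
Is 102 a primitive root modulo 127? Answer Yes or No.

No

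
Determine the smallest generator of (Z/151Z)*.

φ(151) = 151 − 1 = 150 = 2 · 3 · 5^2.
g is a primitive root iff g^(150/q) ≢ 1 (mod 151) for each prime q ∈ {2, 3, 5}.
g = 2: 2^75 ≡ 1 — hits 1, so not a primitive root.
g = 3: 3^75 ≡ 150; 3^50 ≡ 1 — hits 1, so not a primitive root.
g = 4: 4^75 ≡ 1 — hits 1, so not a primitive root.
g = 5: 5^75 ≡ 1 — hits 1, so not a primitive root.
g = 6: 6^75 ≡ 150; 6^50 ≡ 32; 6^30 ≡ 59 — none is 1, so 6 is a primitive root.
The smallest primitive root modulo 151 is 6.

6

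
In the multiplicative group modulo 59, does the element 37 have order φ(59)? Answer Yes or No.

Yes

φ(59) = 59 − 1 = 58 = 2 · 29.
It suffices to check that the order of 37 is not a proper divisor of 58: compute 37^(58/q) for q ∈ {2, 29}.
37^29 ≡ 58 (mod 59)  [q = 2: ≢ 1 ✓]
37^2 ≡ 12 (mod 59)  [q = 29: ≢ 1 ✓]
None equal 1, so ord_59(37) = 58: 37 is a primitive root.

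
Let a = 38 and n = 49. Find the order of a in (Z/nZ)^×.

ord(38) | φ(49) = φ(7^2) = 7·(7−1) = 42 = 2 · 3 · 7.
Divisors of 42: 1, 2, 3, 6, 7, 14, 21, 42.
Compute 38^d (mod 49) for the divisors d until we hit 1:
38^1 ≡ 38
38^2 ≡ 23
38^3 ≡ 41
38^6 ≡ 15
38^7 ≡ 31
38^14 ≡ 30
38^21 ≡ 48
38^42 ≡ 1
The smallest such exponent is 42, so the order of 38 is 42.

42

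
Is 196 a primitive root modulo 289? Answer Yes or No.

No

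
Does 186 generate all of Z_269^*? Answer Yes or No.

φ(269) = 269 − 1 = 268 = 2^2 · 67.
An element g generates (Z/269Z)^× iff g^(268/q) ≢ 1 (mod 269) for each prime q ∈ {2, 67}.
186^134 ≡ 268 (mod 269)  [q = 2: ≢ 1 ✓]
186^4 ≡ 265 (mod 269)  [q = 67: ≢ 1 ✓]
None equal 1, so ord_269(186) = 268: 186 is a primitive root.

Yes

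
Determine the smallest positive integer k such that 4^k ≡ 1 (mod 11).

ord(4) | φ(11) = 11 − 1 = 10 = 2 · 5.
Divisors of 10: 1, 2, 5, 10.
Compute 4^d (mod 11) for the divisors d until we hit 1:
4^1 ≡ 4
4^2 ≡ 5
4^5 ≡ 1
So ord_11(4) = 5.

5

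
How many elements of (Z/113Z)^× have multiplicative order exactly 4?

2

φ(113) = 113 − 1 = 112 = 2^4 · 7.
Since (Z/113Z)^× is cyclic of order 112, the number of elements of order d is φ(d) when d | 112 and 0 otherwise.
4 = 2^2 divides 112, and φ(4) = 2.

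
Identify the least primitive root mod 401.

3

φ(401) = 401 − 1 = 400 = 2^4 · 5^2.
g is a primitive root iff g^(400/q) ≢ 1 (mod 401) for each prime q ∈ {2, 5}.
g = 2: 2^200 ≡ 1 — hits 1, so not a primitive root.
g = 3: 3^200 ≡ 400; 3^80 ≡ 72 — none is 1, so 3 is a primitive root.
Hence the least primitive root of 401 is 3.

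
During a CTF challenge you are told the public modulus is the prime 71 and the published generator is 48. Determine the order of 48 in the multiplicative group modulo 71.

7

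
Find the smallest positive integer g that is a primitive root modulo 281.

φ(281) = 281 − 1 = 280 = 2^3 · 5 · 7.
Test candidates g = 2, 3, … against the prime factors q ∈ {2, 5, 7} of φ(281): g is a generator iff g^(280/q) ≢ 1 for every such q.
g = 2: 2^140 ≡ 1 — hits 1, so not a primitive root.
g = 3: 3^140 ≡ 280; 3^56 ≡ 86; 3^40 ≡ 249 — none is 1, so 3 is a primitive root.
The smallest primitive root modulo 281 is 3.

3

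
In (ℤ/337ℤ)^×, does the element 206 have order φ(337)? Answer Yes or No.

No

φ(337) = 337 − 1 = 336 = 2^4 · 3 · 7.
It suffices to check that the order of 206 is not a proper divisor of 336: compute 206^(336/q) for q ∈ {2, 3, 7}.
206^168 ≡ 1 (mod 337)  [q = 2: ≡ 1 ✗]
206^112 ≡ 128 (mod 337)  [q = 3: ≢ 1 ✓]
206^48 ≡ 52 (mod 337)  [q = 7: ≢ 1 ✓]
206^168 ≡ 1 shows ord(206) | 168, strictly less than φ(337); not a primitive root.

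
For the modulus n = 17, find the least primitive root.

φ(17) = 17 − 1 = 16 = 2^4.
g is a primitive root iff g^(16/q) ≢ 1 (mod 17) for each prime q ∈ {2}.
g = 2: 2^8 ≡ 1 — hits 1, so not a primitive root.
g = 3: 3^8 ≡ 16 — none is 1, so 3 is a primitive root.
So 3 is the smallest generator of (Z/17Z)^×.

3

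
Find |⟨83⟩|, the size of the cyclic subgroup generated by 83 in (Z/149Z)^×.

148

ord(83) | φ(149) = 149 − 1 = 148 = 2^2 · 37.
Divisors of 148: 1, 2, 4, 37, 74, 148.
Test each divisor d:
83^1 ≡ 83 (mod 149)
83^2 ≡ 35 (mod 149)
83^4 ≡ 33 (mod 149)
83^37 ≡ 44 (mod 149)
83^74 ≡ 148 (mod 149)
83^148 ≡ 1 (mod 149) ✓
Therefore the multiplicative order of 83 modulo 149 is 148.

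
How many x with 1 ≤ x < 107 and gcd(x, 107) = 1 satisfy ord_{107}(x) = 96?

0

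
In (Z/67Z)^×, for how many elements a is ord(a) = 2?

φ(67) = 67 − 1 = 66 = 2 · 3 · 11.
In a cyclic group of order 66, there are φ(d) elements of order d for each divisor d of 66, and zero for non-divisors.
2 | 66, and φ(2) = 2 − 1 = 1.

1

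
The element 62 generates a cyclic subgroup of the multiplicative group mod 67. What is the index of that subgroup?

6

ord(62) | φ(67) = 67 − 1 = 66 = 2 · 3 · 11.
Divisors of 66: 1, 2, 3, 6, 11, 22, 33, 66.
Evaluate successive powers at the divisors of 66:
62^1 ≡ 62 (mod 67)
62^2 ≡ 25 (mod 67)
62^3 ≡ 9 (mod 67)
62^6 ≡ 14 (mod 67)
62^11 ≡ 1 (mod 67) ✓
So ord_67(62) = 11, hence |⟨62⟩| = 11.
[(Z/67Z)^× : ⟨62⟩] = 66/11 = 6.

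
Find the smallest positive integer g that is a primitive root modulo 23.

5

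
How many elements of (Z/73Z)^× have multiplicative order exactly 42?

0

φ(73) = 73 − 1 = 72 = 2^3 · 3^2.
In a cyclic group of order 72, there are φ(d) elements of order d for each divisor d of 72, and zero for non-divisors.
Since 42 ∤ 72, the count is 0.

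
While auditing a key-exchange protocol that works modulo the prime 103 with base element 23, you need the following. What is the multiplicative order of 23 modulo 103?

Since 23 ∈ (Z/103Z)^×, its order divides φ(103) = 103 − 1 = 102 = 2 · 3 · 17.
Divisors of 102: 1, 2, 3, 6, 17, 34, 51, 102.
Check 23^d mod 103 for each divisor in increasing order:
23^1 ≡ 23
23^2 ≡ 14
23^3 ≡ 13
23^6 ≡ 66
23^17 ≡ 1
Hence ord(23) = 17.

17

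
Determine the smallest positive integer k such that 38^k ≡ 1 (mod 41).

Since 38 ∈ (Z/41Z)^×, its order divides φ(41) = 41 − 1 = 40 = 2^3 · 5.
Divisors of 40: 1, 2, 4, 5, 8, 10, 20, 40.
Evaluate successive powers at the divisors of 40:
38^1 ≡ 38 (mod 41)
38^2 ≡ 9 (mod 41)
38^4 ≡ 40 (mod 41)
38^5 ≡ 3 (mod 41)
38^8 ≡ 1 (mod 41) ✓
Hence ord(38) = 8.

8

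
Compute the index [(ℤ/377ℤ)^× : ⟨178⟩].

Since 178 ∈ (Z/377Z)^×, its order divides φ(377) = φ(13·29) = (13−1)·(29−1) = 12·28 = 336 = 2^4 · 3 · 7.
Divisors of 336: 1, 2, 3, 4, 6, 7, 8, 12, 14, 16, 21, 24, 28, 42, 48, 56, 84, 112, 168, 336.
Test each divisor d:
178^1 ≡ 178 (mod 377)
178^2 ≡ 16 (mod 377)
178^3 ≡ 209 (mod 377)
178^4 ≡ 256 (mod 377)
178^6 ≡ 326 (mod 377)
178^7 ≡ 347 (mod 377)
178^8 ≡ 315 (mod 377)
178^12 ≡ 339 (mod 377)
178^14 ≡ 146 (mod 377)
178^16 ≡ 74 (mod 377)
178^21 ≡ 144 (mod 377)
178^24 ≡ 313 (mod 377)
178^28 ≡ 204 (mod 377)
178^42 ≡ 1 (mod 377) ✓
Thus |⟨178⟩| = ord(178) = 42.
Index = |(Z/377Z)^×| / |⟨178⟩| = 336 / 42 = 8.

8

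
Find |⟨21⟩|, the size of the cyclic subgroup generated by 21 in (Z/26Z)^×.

By Lagrange's theorem, ord_26(21) divides φ(26) = φ(2)·φ(13) = 1·12 = 12 = 2^2 · 3.
Divisors of 12: 1, 2, 3, 4, 6, 12.
Compute 21^d (mod 26) for the divisors d until we hit 1:
21^1 ≡ 21 (mod 26)
21^2 ≡ 25 (mod 26)
21^3 ≡ 5 (mod 26)
21^4 ≡ 1 (mod 26) ✓
Hence ord(21) = 4.

4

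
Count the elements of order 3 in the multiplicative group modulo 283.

2

φ(283) = 283 − 1 = 282 = 2 · 3 · 47.
(Z/283Z)^× is cyclic (|G| = 282); a cyclic group of order m has exactly φ(d) elements of each order d | m, and none otherwise.
3 | 282, and φ(3) = 3 − 1 = 2.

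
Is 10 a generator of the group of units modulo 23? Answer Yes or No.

φ(23) = 23 − 1 = 22 = 2 · 11.
Test 10^(22/q) mod 23 for each prime factor q of 22:
10^11 ≡ 22 (mod 23)  [q = 2: ≢ 1 ✓]
10^2 ≡ 8 (mod 23)  [q = 11: ≢ 1 ✓]
All checks pass, so 10 has order 22 and is a primitive root modulo 23.

Yes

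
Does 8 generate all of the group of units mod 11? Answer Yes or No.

Yes

φ(11) = 11 − 1 = 10 = 2 · 5.
8 is a primitive root mod 11 iff 8^(φ(11)/q) ≢ 1 for every prime q | φ(11), i.e. q ∈ {2, 5}.
8^5 ≡ 10 (mod 11)  [q = 2: ≢ 1 ✓]
8^2 ≡ 9 (mod 11)  [q = 5: ≢ 1 ✓]
All checks pass, so 8 has order 10 and is a primitive root modulo 11.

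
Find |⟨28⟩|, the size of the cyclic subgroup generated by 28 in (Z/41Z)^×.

The order of 28 must divide φ(41) = 41 − 1 = 40 = 2^3 · 5.
Divisors of 40: 1, 2, 4, 5, 8, 10, 20, 40.
Compute 28^d (mod 41) for the divisors d until we hit 1:
28^1 ≡ 28
28^2 ≡ 5
28^4 ≡ 25
28^5 ≡ 3
28^8 ≡ 10
28^10 ≡ 9
28^20 ≡ 40
28^40 ≡ 1
The smallest such exponent is 40, so the order of 28 is 40.

40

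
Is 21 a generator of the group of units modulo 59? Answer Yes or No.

No

φ(59) = 59 − 1 = 58 = 2 · 29.
It suffices to check that the order of 21 is not a proper divisor of 58: compute 21^(58/q) for q ∈ {2, 29}.
21^29 ≡ 1 (mod 59)  [q = 2: ≡ 1 ✗]
21^2 ≡ 28 (mod 59)  [q = 29: ≢ 1 ✓]
The check at q = 2 fails, so 21 generates a proper subgroup.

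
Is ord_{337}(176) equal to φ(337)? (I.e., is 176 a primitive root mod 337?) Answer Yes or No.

φ(337) = 337 − 1 = 336 = 2^4 · 3 · 7.
Test 176^(336/q) mod 337 for each prime factor q of 336:
176^168 ≡ 336 (mod 337)  [q = 2: ≢ 1 ✓]
176^112 ≡ 128 (mod 337)  [q = 3: ≢ 1 ✓]
176^48 ≡ 175 (mod 337)  [q = 7: ≢ 1 ✓]
Every test exponent gives a nontrivial residue, hence 176 generates the full group.

Yes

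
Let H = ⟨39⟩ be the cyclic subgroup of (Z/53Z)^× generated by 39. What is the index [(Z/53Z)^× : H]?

By Lagrange's theorem, ord_53(39) divides φ(53) = 53 − 1 = 52 = 2^2 · 13.
Divisors of 52: 1, 2, 4, 13, 26, 52.
Test each divisor d:
39^1 ≡ 39
39^2 ≡ 37
39^4 ≡ 44
39^13 ≡ 30
39^26 ≡ 52
39^52 ≡ 1
The order of 39 is 52, so the subgroup it generates has 52 elements.
The index is φ(53) / ord(39) = 52 / 52 = 1.

1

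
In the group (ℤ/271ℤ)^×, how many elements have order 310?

0

φ(271) = 271 − 1 = 270 = 2 · 3^3 · 5.
In a cyclic group of order 270, there are φ(d) elements of order d for each divisor d of 270, and zero for non-divisors.
Here 270 is not a multiple of 310, so there are no elements of order 310.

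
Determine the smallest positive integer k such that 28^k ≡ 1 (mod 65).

ord(28) | φ(65) = φ(5·13) = (5−1)·(13−1) = 4·12 = 48 = 2^4 · 3.
Divisors of 48: 1, 2, 3, 4, 6, 8, 12, 16, 24, 48.
Check 28^d mod 65 for each divisor in increasing order:
28^1 ≡ 28 (mod 65)
28^2 ≡ 4 (mod 65)
28^3 ≡ 47 (mod 65)
28^4 ≡ 16 (mod 65)
28^6 ≡ 64 (mod 65)
28^8 ≡ 61 (mod 65)
28^12 ≡ 1 (mod 65) ✓
So ord_65(28) = 12.

12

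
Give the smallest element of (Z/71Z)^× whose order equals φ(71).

φ(71) = 71 − 1 = 70 = 2 · 5 · 7.
Test candidates g = 2, 3, … against the prime factors q ∈ {2, 5, 7} of φ(71): g is a generator iff g^(70/q) ≢ 1 for every such q.
g = 2: 2^35 ≡ 1 — hits 1, so not a primitive root.
g = 3: 3^35 ≡ 1 — hits 1, so not a primitive root.
g = 4: 4^35 ≡ 1 — hits 1, so not a primitive root.
g = 5: 5^35 ≡ 1 — hits 1, so not a primitive root.
g = 6: 6^35 ≡ 1 — hits 1, so not a primitive root.
g = 7: 7^35 ≡ 70; 7^14 ≡ 54; 7^10 ≡ 45 — none is 1, so 7 is a primitive root.
So 7 is the smallest generator of (Z/71Z)^×.

7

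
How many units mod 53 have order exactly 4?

2

φ(53) = 53 − 1 = 52 = 2^2 · 13.
Since (Z/53Z)^× is cyclic of order 52, the number of elements of order d is φ(d) when d | 52 and 0 otherwise.
4 = 2^2 divides 52, and φ(4) = 2.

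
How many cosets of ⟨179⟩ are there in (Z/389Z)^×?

The order of 179 must divide φ(389) = 389 − 1 = 388 = 2^2 · 97.
Divisors of 388: 1, 2, 4, 97, 194, 388.
Evaluate successive powers at the divisors of 388:
179^1 ≡ 179
179^2 ≡ 143
179^4 ≡ 221
179^97 ≡ 388
179^194 ≡ 1
Thus |⟨179⟩| = ord(179) = 194.
The index is φ(389) / ord(179) = 388 / 194 = 2.

2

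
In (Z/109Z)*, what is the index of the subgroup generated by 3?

4

Since 3 ∈ (Z/109Z)^×, its order divides φ(109) = 109 − 1 = 108 = 2^2 · 3^3.
Divisors of 108: 1, 2, 3, 4, 6, 9, 12, 18, 27, 36, 54, 108.
Check 3^d mod 109 for each divisor in increasing order:
3^1 ≡ 3
3^2 ≡ 9
3^3 ≡ 27
3^4 ≡ 81
3^6 ≡ 75
3^9 ≡ 63
3^12 ≡ 66
3^18 ≡ 45
3^27 ≡ 1
Thus |⟨3⟩| = ord(3) = 27.
Index = |(Z/109Z)^×| / |⟨3⟩| = 108 / 27 = 4.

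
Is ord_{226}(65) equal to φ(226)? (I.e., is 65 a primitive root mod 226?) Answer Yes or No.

No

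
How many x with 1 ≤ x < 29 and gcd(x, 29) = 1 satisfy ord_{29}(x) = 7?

6

φ(29) = 29 − 1 = 28 = 2^2 · 7.
In a cyclic group of order 28, there are φ(d) elements of order d for each divisor d of 28, and zero for non-divisors.
7 | 28, and φ(7) = 7 − 1 = 6.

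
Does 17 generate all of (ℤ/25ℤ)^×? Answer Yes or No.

φ(25) = φ(5^2) = 5·(5−1) = 20 = 2^2 · 5.
Test 17^(20/q) mod 25 for each prime factor q of 20:
17^10 ≡ 24 (mod 25)  [q = 2: ≢ 1 ✓]
17^4 ≡ 21 (mod 25)  [q = 5: ≢ 1 ✓]
Every test exponent gives a nontrivial residue, hence 17 generates the full group.

Yes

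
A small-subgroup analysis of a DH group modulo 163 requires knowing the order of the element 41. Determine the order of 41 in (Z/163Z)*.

81

The order of 41 must divide φ(163) = 163 − 1 = 162 = 2 · 3^4.
Divisors of 162: 1, 2, 3, 6, 9, 18, 27, 54, 81, 162.
Check 41^d mod 163 for each divisor in increasing order:
41^1 ≡ 41 (mod 163)
41^2 ≡ 51 (mod 163)
41^3 ≡ 135 (mod 163)
41^6 ≡ 132 (mod 163)
41^9 ≡ 53 (mod 163)
41^18 ≡ 38 (mod 163)
41^27 ≡ 58 (mod 163)
41^54 ≡ 104 (mod 163)
41^81 ≡ 1 (mod 163) ✓
So ord_163(41) = 81.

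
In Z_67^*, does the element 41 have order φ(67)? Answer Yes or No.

Yes

φ(67) = 67 − 1 = 66 = 2 · 3 · 11.
It suffices to check that the order of 41 is not a proper divisor of 66: compute 41^(66/q) for q ∈ {2, 3, 11}.
41^33 ≡ 66 (mod 67)  [q = 2: ≢ 1 ✓]
41^22 ≡ 29 (mod 67)  [q = 3: ≢ 1 ✓]
41^6 ≡ 15 (mod 67)  [q = 11: ≢ 1 ✓]
Every test exponent gives a nontrivial residue, hence 41 generates the full group.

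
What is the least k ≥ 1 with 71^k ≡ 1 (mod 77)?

By Lagrange's theorem, ord_77(71) divides φ(77) = φ(7·11) = (7−1)·(11−1) = 6·10 = 60 = 2^2 · 3 · 5.
Divisors of 60: 1, 2, 3, 4, 5, 6, 10, 12, 15, 20, 30, 60.
Evaluate successive powers at the divisors of 60:
71^1 ≡ 71 (mod 77)
71^2 ≡ 36 (mod 77)
71^3 ≡ 15 (mod 77)
71^4 ≡ 64 (mod 77)
71^5 ≡ 1 (mod 77) ✓
Therefore the multiplicative order of 71 modulo 77 is 5.

5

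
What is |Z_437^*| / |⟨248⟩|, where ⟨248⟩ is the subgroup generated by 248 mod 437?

Since 248 ∈ (Z/437Z)^×, its order divides φ(437) = φ(19·23) = (19−1)·(23−1) = 18·22 = 396 = 2^2 · 3^2 · 11.
Divisors of 396: 1, 2, 3, 4, 6, 9, 11, 12, 18, 22, 33, 36, 44, 66, 99, 132, 198, 396.
Test each divisor d:
248^1 ≡ 248 (mod 437)
248^2 ≡ 324 (mod 437)
248^3 ≡ 381 (mod 437)
248^4 ≡ 96 (mod 437)
248^6 ≡ 77 (mod 437)
248^9 ≡ 58 (mod 437)
248^11 ≡ 1 (mod 437) ✓
The order of 248 is 11, so the subgroup it generates has 11 elements.
Index = |(Z/437Z)^×| / |⟨248⟩| = 396 / 11 = 36.

36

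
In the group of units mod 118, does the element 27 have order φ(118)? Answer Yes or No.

φ(118) = φ(2)·φ(59) = 1·58 = 58 = 2 · 29.
It suffices to check that the order of 27 is not a proper divisor of 58: compute 27^(58/q) for q ∈ {2, 29}.
27^29 ≡ 1 (mod 118)  [q = 2: ≡ 1 ✗]
27^2 ≡ 21 (mod 118)  [q = 29: ≢ 1 ✓]
27^29 ≡ 1 shows ord(27) | 29, strictly less than φ(118); not a primitive root.

No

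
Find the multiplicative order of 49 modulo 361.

57

ord(49) | φ(361) = φ(19^2) = 19·(19−1) = 342 = 2 · 3^2 · 19.
Divisors of 342: 1, 2, 3, 6, 9, 18, 19, 38, 57, 114, 171, 342.
Check 49^d mod 361 for each divisor in increasing order:
49^1 ≡ 49
49^2 ≡ 235
49^3 ≡ 324
49^6 ≡ 286
49^9 ≡ 248
49^18 ≡ 134
49^19 ≡ 68
49^38 ≡ 292
49^57 ≡ 1
Hence ord(49) = 57.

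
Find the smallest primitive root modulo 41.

φ(41) = 41 − 1 = 40 = 2^3 · 5.
Test candidates g = 2, 3, … against the prime factors q ∈ {2, 5} of φ(41): g is a generator iff g^(40/q) ≢ 1 for every such q.
g = 2: 2^20 ≡ 1 — hits 1, so not a primitive root.
g = 3: 3^20 ≡ 40; 3^8 ≡ 1 — hits 1, so not a primitive root.
g = 4: 4^20 ≡ 1 — hits 1, so not a primitive root.
g = 5: 5^20 ≡ 1 — hits 1, so not a primitive root.
g = 6: 6^20 ≡ 40; 6^8 ≡ 10 — none is 1, so 6 is a primitive root.
The smallest primitive root modulo 41 is 6.

6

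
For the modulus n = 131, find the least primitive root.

2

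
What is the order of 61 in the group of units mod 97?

3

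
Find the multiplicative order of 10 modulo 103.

By Lagrange's theorem, ord_103(10) divides φ(103) = 103 − 1 = 102 = 2 · 3 · 17.
Divisors of 102: 1, 2, 3, 6, 17, 34, 51, 102.
Test each divisor d:
10^1 ≡ 10 (mod 103)
10^2 ≡ 100 (mod 103)
10^3 ≡ 73 (mod 103)
10^6 ≡ 76 (mod 103)
10^17 ≡ 102 (mod 103)
10^34 ≡ 1 (mod 103) ✓
Therefore the multiplicative order of 10 modulo 103 is 34.

34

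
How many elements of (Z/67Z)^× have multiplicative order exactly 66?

φ(67) = 67 − 1 = 66 = 2 · 3 · 11.
(Z/67Z)^× is cyclic (|G| = 66); a cyclic group of order m has exactly φ(d) elements of each order d | m, and none otherwise.
66 = 2 · 3 · 11 divides 66, and φ(66) = 20.

20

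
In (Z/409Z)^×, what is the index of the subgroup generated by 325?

ord(325) | φ(409) = 409 − 1 = 408 = 2^3 · 3 · 17.
Divisors of 408: 1, 2, 3, 4, 6, 8, 12, 17, 24, 34, 51, 68, 102, 136, 204, 408.
Check 325^d mod 409 for each divisor in increasing order:
325^1 ≡ 325 (mod 409)
325^2 ≡ 103 (mod 409)
325^3 ≡ 346 (mod 409)
325^4 ≡ 384 (mod 409)
325^6 ≡ 288 (mod 409)
325^8 ≡ 216 (mod 409)
325^12 ≡ 326 (mod 409)
325^17 ≡ 343 (mod 409)
325^24 ≡ 345 (mod 409)
325^34 ≡ 266 (mod 409)
325^51 ≡ 31 (mod 409)
325^68 ≡ 408 (mod 409)
325^102 ≡ 143 (mod 409)
325^136 ≡ 1 (mod 409) ✓
The order of 325 is 136, so the subgroup it generates has 136 elements.
[(Z/409Z)^× : ⟨325⟩] = 408/136 = 3.

3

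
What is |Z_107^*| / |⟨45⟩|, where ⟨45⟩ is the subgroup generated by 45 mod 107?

By Lagrange's theorem, ord_107(45) divides φ(107) = 107 − 1 = 106 = 2 · 53.
Divisors of 106: 1, 2, 53, 106.
Test each divisor d:
45^1 ≡ 45 (mod 107)
45^2 ≡ 99 (mod 107)
45^53 ≡ 106 (mod 107)
45^106 ≡ 1 (mod 107) ✓
The order of 45 is 106, so the subgroup it generates has 106 elements.
[(Z/107Z)^× : ⟨45⟩] = 106/106 = 1.

1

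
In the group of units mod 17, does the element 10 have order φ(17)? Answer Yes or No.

Yes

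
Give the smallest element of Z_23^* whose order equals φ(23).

5

φ(23) = 23 − 1 = 22 = 2 · 11.
g is a primitive root iff g^(22/q) ≢ 1 (mod 23) for each prime q ∈ {2, 11}.
g = 2: 2^11 ≡ 1 — hits 1, so not a primitive root.
g = 3: 3^11 ≡ 1 — hits 1, so not a primitive root.
g = 4: 4^11 ≡ 1 — hits 1, so not a primitive root.
g = 5: 5^11 ≡ 22; 5^2 ≡ 2 — none is 1, so 5 is a primitive root.
Hence the least primitive root of 23 is 5.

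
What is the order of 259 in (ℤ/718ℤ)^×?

358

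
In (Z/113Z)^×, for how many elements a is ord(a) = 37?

0

φ(113) = 113 − 1 = 112 = 2^4 · 7.
In a cyclic group of order 112, there are φ(d) elements of order d for each divisor d of 112, and zero for non-divisors.
Here 112 is not a multiple of 37, so there are no elements of order 37.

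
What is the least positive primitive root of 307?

5

φ(307) = 307 − 1 = 306 = 2 · 3^2 · 17.
g is a primitive root iff g^(306/q) ≢ 1 (mod 307) for each prime q ∈ {2, 3, 17}.
g = 2: 2^153 ≡ 306; 2^102 ≡ 1 — hits 1, so not a primitive root.
g = 3: 3^153 ≡ 306; 3^102 ≡ 1 — hits 1, so not a primitive root.
g = 4: 4^153 ≡ 1 — hits 1, so not a primitive root.
g = 5: 5^153 ≡ 306; 5^102 ≡ 289; 5^18 ≡ 81 — none is 1, so 5 is a primitive root.
So 5 is the smallest generator of (Z/307Z)^×.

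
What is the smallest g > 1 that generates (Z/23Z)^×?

φ(23) = 23 − 1 = 22 = 2 · 11.
Test candidates g = 2, 3, … against the prime factors q ∈ {2, 11} of φ(23): g is a generator iff g^(22/q) ≢ 1 for every such q.
g = 2: 2^11 ≡ 1 — hits 1, so not a primitive root.
g = 3: 3^11 ≡ 1 — hits 1, so not a primitive root.
g = 4: 4^11 ≡ 1 — hits 1, so not a primitive root.
g = 5: 5^11 ≡ 22; 5^2 ≡ 2 — none is 1, so 5 is a primitive root.
So 5 is the smallest generator of (Z/23Z)^×.

5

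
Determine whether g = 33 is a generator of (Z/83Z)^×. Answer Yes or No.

φ(83) = 83 − 1 = 82 = 2 · 41.
33 is a primitive root mod 83 iff 33^(φ(83)/q) ≢ 1 for every prime q | φ(83), i.e. q ∈ {2, 41}.
33^41 ≡ 1 (mod 83)  [q = 2: ≡ 1 ✗]
33^2 ≡ 10 (mod 83)  [q = 41: ≢ 1 ✓]
33^41 ≡ 1 shows ord(33) | 41, strictly less than φ(83); not a primitive root.

No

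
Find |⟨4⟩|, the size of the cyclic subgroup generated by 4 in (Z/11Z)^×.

5

By Lagrange's theorem, ord_11(4) divides φ(11) = 11 − 1 = 10 = 2 · 5.
Divisors of 10: 1, 2, 5, 10.
Test each divisor d:
4^1 ≡ 4 (mod 11)
4^2 ≡ 5 (mod 11)
4^5 ≡ 1 (mod 11) ✓
Hence ord(4) = 5.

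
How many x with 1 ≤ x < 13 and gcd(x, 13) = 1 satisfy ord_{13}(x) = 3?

φ(13) = 13 − 1 = 12 = 2^2 · 3.
(Z/13Z)^× is cyclic (|G| = 12); a cyclic group of order m has exactly φ(d) elements of each order d | m, and none otherwise.
3 | 12, and φ(3) = 3 − 1 = 2.

2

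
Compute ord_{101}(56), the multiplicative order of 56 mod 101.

25

Since 56 ∈ (Z/101Z)^×, its order divides φ(101) = 101 − 1 = 100 = 2^2 · 5^2.
Divisors of 100: 1, 2, 4, 5, 10, 20, 25, 50, 100.
Evaluate successive powers at the divisors of 100:
56^1 ≡ 56 (mod 101)
56^2 ≡ 5 (mod 101)
56^4 ≡ 25 (mod 101)
56^5 ≡ 87 (mod 101)
56^10 ≡ 95 (mod 101)
56^20 ≡ 36 (mod 101)
56^25 ≡ 1 (mod 101) ✓
So ord_101(56) = 25.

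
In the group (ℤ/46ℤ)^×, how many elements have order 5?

φ(46) = φ(2)·φ(23) = 1·22 = 22 = 2 · 11.
Since (Z/46Z)^× is cyclic of order 22, the number of elements of order d is φ(d) when d | 22 and 0 otherwise.
Since 5 ∤ 22, the count is 0.

0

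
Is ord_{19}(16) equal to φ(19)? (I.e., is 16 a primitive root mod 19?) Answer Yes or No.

φ(19) = 19 − 1 = 18 = 2 · 3^2.
16 is a primitive root mod 19 iff 16^(φ(19)/q) ≢ 1 for every prime q | φ(19), i.e. q ∈ {2, 3}.
16^9 ≡ 1 (mod 19)  [q = 2: ≡ 1 ✗]
16^6 ≡ 7 (mod 19)  [q = 3: ≢ 1 ✓]
Since 16^9 ≡ 1, the order of 16 divides 9 < 18, so 16 is not a primitive root.

No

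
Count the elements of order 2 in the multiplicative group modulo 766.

1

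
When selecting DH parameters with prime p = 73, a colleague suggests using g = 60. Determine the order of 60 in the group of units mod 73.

72

By Lagrange's theorem, ord_73(60) divides φ(73) = 73 − 1 = 72 = 2^3 · 3^2.
Divisors of 72: 1, 2, 3, 4, 6, 8, 9, 12, 18, 24, 36, 72.
Evaluate successive powers at the divisors of 72:
60^1 ≡ 60 (mod 73)
60^2 ≡ 23 (mod 73)
60^3 ≡ 66 (mod 73)
60^4 ≡ 18 (mod 73)
60^6 ≡ 49 (mod 73)
60^8 ≡ 32 (mod 73)
60^9 ≡ 22 (mod 73)
60^12 ≡ 65 (mod 73)
60^18 ≡ 46 (mod 73)
60^24 ≡ 64 (mod 73)
60^36 ≡ 72 (mod 73)
60^72 ≡ 1 (mod 73) ✓
Therefore the multiplicative order of 60 modulo 73 is 72.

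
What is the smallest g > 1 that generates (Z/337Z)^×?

φ(337) = 337 − 1 = 336 = 2^4 · 3 · 7.
Test candidates g = 2, 3, … against the prime factors q ∈ {2, 3, 7} of φ(337): g is a generator iff g^(336/q) ≢ 1 for every such q.
g = 2: 2^168 ≡ 1 — hits 1, so not a primitive root.
g = 3: 3^168 ≡ 1 — hits 1, so not a primitive root.
g = 4: 4^168 ≡ 1 — hits 1, so not a primitive root.
g = 5: 5^168 ≡ 336; 5^112 ≡ 1 — hits 1, so not a primitive root.
g = 6: 6^168 ≡ 1 — hits 1, so not a primitive root.
g = 7: 7^168 ≡ 1 — hits 1, so not a primitive root.
g = 8: 8^168 ≡ 1 — hits 1, so not a primitive root.
g = 9: 9^168 ≡ 1 — hits 1, so not a primitive root.
g = 10: 10^168 ≡ 336; 10^112 ≡ 128; 10^48 ≡ 175 — none is 1, so 10 is a primitive root.
The smallest primitive root modulo 337 is 10.

10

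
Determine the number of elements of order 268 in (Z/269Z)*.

φ(269) = 269 − 1 = 268 = 2^2 · 67.
(Z/269Z)^× is cyclic (|G| = 268); a cyclic group of order m has exactly φ(d) elements of each order d | m, and none otherwise.
268 = 2^2 · 67 divides 268, and φ(268) = 132.

132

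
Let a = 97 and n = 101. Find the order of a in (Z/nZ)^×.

25

The order of 97 must divide φ(101) = 101 − 1 = 100 = 2^2 · 5^2.
Divisors of 100: 1, 2, 4, 5, 10, 20, 25, 50, 100.
Check 97^d mod 101 for each divisor in increasing order:
97^1 ≡ 97
97^2 ≡ 16
97^4 ≡ 54
97^5 ≡ 87
97^10 ≡ 95
97^20 ≡ 36
97^25 ≡ 1
So ord_101(97) = 25.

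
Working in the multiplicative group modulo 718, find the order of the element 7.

358

By Lagrange's theorem, ord_718(7) divides φ(718) = φ(2)·φ(359) = 1·358 = 358 = 2 · 179.
Divisors of 358: 1, 2, 179, 358.
Test each divisor d:
7^1 ≡ 7
7^2 ≡ 49
7^179 ≡ 717
7^358 ≡ 1
Hence ord(7) = 358.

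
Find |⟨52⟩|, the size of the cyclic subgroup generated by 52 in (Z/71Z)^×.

70

ord(52) | φ(71) = 71 − 1 = 70 = 2 · 5 · 7.
Divisors of 70: 1, 2, 5, 7, 10, 14, 35, 70.
Test each divisor d:
52^1 ≡ 52
52^2 ≡ 6
52^5 ≡ 26
52^7 ≡ 14
52^10 ≡ 37
52^14 ≡ 54
52^35 ≡ 70
52^70 ≡ 1
The smallest such exponent is 70, so the order of 52 is 70.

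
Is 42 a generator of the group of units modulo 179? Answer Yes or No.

φ(179) = 179 − 1 = 178 = 2 · 89.
42 is a primitive root mod 179 iff 42^(φ(179)/q) ≢ 1 for every prime q | φ(179), i.e. q ∈ {2, 89}.
42^89 ≡ 1 (mod 179)  [q = 2: ≡ 1 ✗]
42^2 ≡ 153 (mod 179)  [q = 89: ≢ 1 ✓]
Since 42^89 ≡ 1, the order of 42 divides 89 < 178, so 42 is not a primitive root.

No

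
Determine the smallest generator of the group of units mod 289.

3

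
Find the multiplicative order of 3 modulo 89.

88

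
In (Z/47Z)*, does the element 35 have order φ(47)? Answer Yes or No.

Yes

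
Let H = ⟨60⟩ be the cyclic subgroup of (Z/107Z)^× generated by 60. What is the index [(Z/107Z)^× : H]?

By Lagrange's theorem, ord_107(60) divides φ(107) = 107 − 1 = 106 = 2 · 53.
Divisors of 106: 1, 2, 53, 106.
Evaluate successive powers at the divisors of 106:
60^1 ≡ 60 (mod 107)
60^2 ≡ 69 (mod 107)
60^53 ≡ 106 (mod 107)
60^106 ≡ 1 (mod 107) ✓
The order of 60 is 106, so the subgroup it generates has 106 elements.
The index is φ(107) / ord(60) = 106 / 106 = 1.

1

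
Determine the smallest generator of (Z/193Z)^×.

5

φ(193) = 193 − 1 = 192 = 2^6 · 3.
g is a primitive root iff g^(192/q) ≢ 1 (mod 193) for each prime q ∈ {2, 3}.
g = 2: 2^96 ≡ 1 — hits 1, so not a primitive root.
g = 3: 3^96 ≡ 1 — hits 1, so not a primitive root.
g = 4: 4^96 ≡ 1 — hits 1, so not a primitive root.
g = 5: 5^96 ≡ 192; 5^64 ≡ 84 — none is 1, so 5 is a primitive root.
The smallest primitive root modulo 193 is 5.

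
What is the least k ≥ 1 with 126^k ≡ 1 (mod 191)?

By Lagrange's theorem, ord_191(126) divides φ(191) = 191 − 1 = 190 = 2 · 5 · 19.
Divisors of 190: 1, 2, 5, 10, 19, 38, 95, 190.
Test each divisor d:
126^1 ≡ 126 (mod 191)
126^2 ≡ 23 (mod 191)
126^5 ≡ 186 (mod 191)
126^10 ≡ 25 (mod 191)
126^19 ≡ 152 (mod 191)
126^38 ≡ 184 (mod 191)
126^95 ≡ 190 (mod 191)
126^190 ≡ 1 (mod 191) ✓
The smallest such exponent is 190, so the order of 126 is 190.

190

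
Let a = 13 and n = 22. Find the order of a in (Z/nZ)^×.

ord(13) | φ(22) = φ(2)·φ(11) = 1·10 = 10 = 2 · 5.
Divisors of 10: 1, 2, 5, 10.
Compute 13^d (mod 22) for the divisors d until we hit 1:
13^1 ≡ 13
13^2 ≡ 15
13^5 ≡ 21
13^10 ≡ 1
The smallest such exponent is 10, so the order of 13 is 10.

10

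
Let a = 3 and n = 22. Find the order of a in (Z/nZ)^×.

5

ord(3) | φ(22) = φ(2)·φ(11) = 1·10 = 10 = 2 · 5.
Divisors of 10: 1, 2, 5, 10.
Evaluate successive powers at the divisors of 10:
3^1 ≡ 3
3^2 ≡ 9
3^5 ≡ 1
Therefore the multiplicative order of 3 modulo 22 is 5.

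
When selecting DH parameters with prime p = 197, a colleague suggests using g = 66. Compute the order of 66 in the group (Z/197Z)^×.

196

The order of 66 must divide φ(197) = 197 − 1 = 196 = 2^2 · 7^2.
Divisors of 196: 1, 2, 4, 7, 14, 28, 49, 98, 196.
Evaluate successive powers at the divisors of 196:
66^1 ≡ 66
66^2 ≡ 22
66^4 ≡ 90
66^7 ≡ 69
66^14 ≡ 33
66^28 ≡ 104
66^49 ≡ 14
66^98 ≡ 196
66^196 ≡ 1
The smallest such exponent is 196, so the order of 66 is 196.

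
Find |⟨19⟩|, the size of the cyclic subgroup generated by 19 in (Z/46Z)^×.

22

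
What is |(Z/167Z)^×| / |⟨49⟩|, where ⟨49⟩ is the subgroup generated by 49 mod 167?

2

ord(49) | φ(167) = 167 − 1 = 166 = 2 · 83.
Divisors of 166: 1, 2, 83, 166.
Test each divisor d:
49^1 ≡ 49
49^2 ≡ 63
49^83 ≡ 1
So ord_167(49) = 83, hence |⟨49⟩| = 83.
The index is φ(167) / ord(49) = 166 / 83 = 2.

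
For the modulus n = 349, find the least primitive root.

φ(349) = 349 − 1 = 348 = 2^2 · 3 · 29.
g is a primitive root iff g^(348/q) ≢ 1 (mod 349) for each prime q ∈ {2, 3, 29}.
g = 2: 2^174 ≡ 348; 2^116 ≡ 226; 2^12 ≡ 257 — none is 1, so 2 is a primitive root.
So 2 is the smallest generator of (Z/349Z)^×.

2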